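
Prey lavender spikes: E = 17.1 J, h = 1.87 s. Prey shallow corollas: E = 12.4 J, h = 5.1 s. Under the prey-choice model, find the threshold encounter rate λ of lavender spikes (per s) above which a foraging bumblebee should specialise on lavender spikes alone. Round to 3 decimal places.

At the threshold, the rate on lavender spikes alone equals the profitability of shallow corollas: λ·17.1/(1 + λ·1.87) = 12.4/5.1 = 2.431.
Rearranging, λ(17.1 − 2.431×1.87) = 2.431, so λ = 2.431/12.55 = 0.1937 per s.

0.194 per s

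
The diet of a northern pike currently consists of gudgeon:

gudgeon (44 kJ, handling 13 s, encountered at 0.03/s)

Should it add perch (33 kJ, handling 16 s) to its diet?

Intake rate on the current diet: R = (0.03×44) / (1 + 0.03×13) = 1.32/1.39 = 0.9496 kJ/s.
perch: E/h = 33/16 = 2.062 kJ/s.
2.062 > 0.9496, so adding perch raises the average — include it.

Yes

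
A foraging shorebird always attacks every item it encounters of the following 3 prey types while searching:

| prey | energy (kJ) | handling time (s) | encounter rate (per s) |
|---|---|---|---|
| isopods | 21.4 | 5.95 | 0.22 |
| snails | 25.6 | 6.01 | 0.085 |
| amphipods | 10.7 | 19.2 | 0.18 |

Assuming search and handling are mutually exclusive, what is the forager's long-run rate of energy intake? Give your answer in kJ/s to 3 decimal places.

Energy encountered per unit search time: 0.22×21.4 + 0.085×25.6 + 0.18×10.7 = 8.81 kJ/s.
Handling time per unit search time: 0.22×5.95 + 0.085×6.01 + 0.18×19.2 = 5.276.
Rate = 8.81/(1 + 5.276) = 1.404 kJ/s.

1.404 kJ/s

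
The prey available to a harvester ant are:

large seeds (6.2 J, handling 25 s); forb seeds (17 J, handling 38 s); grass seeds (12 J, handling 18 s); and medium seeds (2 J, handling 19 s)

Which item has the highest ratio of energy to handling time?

Profitability E/h (J/s): large seeds = 6.2/25 = 0.248, forb seeds = 17/38 = 0.447, grass seeds = 12/18 = 0.667, medium seeds = 2/19 = 0.105.
Ranked: grass seeds > forb seeds > large seeds > medium seeds.

grass seeds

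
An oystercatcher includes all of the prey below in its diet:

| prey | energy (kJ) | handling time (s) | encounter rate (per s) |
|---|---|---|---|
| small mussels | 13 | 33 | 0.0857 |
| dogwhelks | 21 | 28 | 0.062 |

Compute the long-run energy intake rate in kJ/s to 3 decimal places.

0.434 kJ/s

R = Σλ_iE_i / (1 + Σλ_ih_i)
Numerator: 0.0857×13 + 0.062×21 = 2.416
Denominator: 1 + 0.0857×33 + 0.062×28 = 5.564
R = 2.416/5.564 = 0.4342 kJ/s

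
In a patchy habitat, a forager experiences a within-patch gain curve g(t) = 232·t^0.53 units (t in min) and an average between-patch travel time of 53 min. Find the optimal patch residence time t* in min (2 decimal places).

Optimal t* satisfies g'(t*) = g(t*)/(T + t*).
g'(t) = 0.53·232·t^-0.47. Setting 0.53·232·t^-0.47 = 232·t^0.53/(53+t) gives 0.53(53+t) = t, so 0.47·t = 0.53×53.
t* = 0.53×53/0.47 = 59.77 min.

59.77 min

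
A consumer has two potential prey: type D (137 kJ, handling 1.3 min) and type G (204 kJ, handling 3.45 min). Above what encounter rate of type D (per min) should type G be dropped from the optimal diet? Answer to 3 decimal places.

0.983 per min

At the threshold, the rate on type D alone equals the profitability of type G: λ·137/(1 + λ·1.3) = 204/3.45 = 59.13.
Rearranging, λ(137 − 59.13×1.3) = 59.13, so λ = 59.13/60.13 = 0.9834 per min.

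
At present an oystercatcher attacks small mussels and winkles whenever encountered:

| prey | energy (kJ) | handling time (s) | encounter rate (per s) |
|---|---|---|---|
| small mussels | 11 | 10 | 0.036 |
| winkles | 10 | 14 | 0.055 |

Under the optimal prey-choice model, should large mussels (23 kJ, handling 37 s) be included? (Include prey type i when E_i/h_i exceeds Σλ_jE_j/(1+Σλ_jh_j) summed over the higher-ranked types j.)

Current rate: (0.036×11 + 0.055×10)/(1 + 0.036×10 + 0.055×14) = 0.4441 kJ/s.
Profitability of large mussels: 23/37 = 0.6216 kJ/s.
0.6216 > 0.4441, so adding large mussels raises the average — include it.

Yes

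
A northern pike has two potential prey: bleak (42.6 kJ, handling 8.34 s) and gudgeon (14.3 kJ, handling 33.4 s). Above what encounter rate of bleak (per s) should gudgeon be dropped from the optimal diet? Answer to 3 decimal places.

At the threshold, the rate on bleak alone equals the profitability of gudgeon: λ·42.6/(1 + λ·8.34) = 14.3/33.4 = 0.4281.
Rearranging, λ(42.6 − 0.4281×8.34) = 0.4281, so λ = 0.4281/39.03 = 0.01097 per s.

0.011 per s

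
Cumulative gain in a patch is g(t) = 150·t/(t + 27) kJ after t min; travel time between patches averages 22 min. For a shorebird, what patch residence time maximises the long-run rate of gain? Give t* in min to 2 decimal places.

Optimal t* satisfies g'(t*) = g(t*)/(T + t*).
g'(t) = 150·27/(t + 27)². Setting 150·27/(t+27)² = 150t/[(t+27)(22+t)] gives 27(22+t) = t(t+27), so t² = 27×22 = 594.
t* = √594 = 24.37 min.

24.37 min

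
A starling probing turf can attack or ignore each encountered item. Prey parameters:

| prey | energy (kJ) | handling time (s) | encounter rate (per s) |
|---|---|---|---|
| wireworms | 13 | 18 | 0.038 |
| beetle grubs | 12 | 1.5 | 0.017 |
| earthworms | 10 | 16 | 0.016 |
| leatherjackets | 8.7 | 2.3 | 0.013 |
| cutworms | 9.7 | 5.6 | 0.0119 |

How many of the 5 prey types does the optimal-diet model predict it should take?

5

E/h in descending order: beetle grubs 8, leatherjackets 3.78, cutworms 1.73, wireworms 0.722, earthworms 0.625 kJ/s. The optimal diet is the largest prefix of this list for which every included type satisfies E_i/h_i > R on the types above it.
Rate on top 1: 0.1989. leatherjackets: 3.78 > 0.1989 → include.
Rate on top 2: 0.3005. cutworms: 1.73 > 0.3005 → include.
Rate on top 3: 0.3855. wireworms: 0.722 > 0.3855 → include.
Rate on top 4: 0.513. earthworms: 0.625 > 0.513 → include.
Optimal diet: beetle grubs, leatherjackets, cutworms, wireworms, earthworms — 5 of 5 types.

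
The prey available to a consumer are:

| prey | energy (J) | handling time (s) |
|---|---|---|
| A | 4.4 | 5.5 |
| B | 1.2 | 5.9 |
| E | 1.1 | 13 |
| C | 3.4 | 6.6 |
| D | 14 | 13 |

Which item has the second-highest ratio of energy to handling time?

In descending order of E/h:
D: 14/13 = 1.08 J/s
A: 4.4/5.5 = 0.8 J/s
C: 3.4/6.6 = 0.515 J/s
B: 1.2/5.9 = 0.203 J/s
E: 1.1/13 = 0.0846 J/s

A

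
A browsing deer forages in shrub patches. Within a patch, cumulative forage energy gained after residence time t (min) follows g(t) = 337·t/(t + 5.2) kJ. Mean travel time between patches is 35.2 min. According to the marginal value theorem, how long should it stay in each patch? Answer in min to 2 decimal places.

Maximise g(t)/(T+t): set derivative to zero → g'(t)(T+t) = g(t).
g'(t) = 337·5.2/(t + 5.2)². Setting 337·5.2/(t+5.2)² = 337t/[(t+5.2)(35.2+t)] gives 5.2(35.2+t) = t(t+5.2), so t² = 5.2×35.2 = 183.
t* = √183 = 13.53 min.

13.53 min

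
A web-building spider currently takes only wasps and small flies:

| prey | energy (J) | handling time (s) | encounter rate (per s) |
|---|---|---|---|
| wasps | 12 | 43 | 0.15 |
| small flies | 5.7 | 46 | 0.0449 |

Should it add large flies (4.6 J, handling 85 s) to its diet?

Intake rate on the current diet: R = (0.15×12 + 0.0449×5.7) / (1 + 0.15×43 + 0.0449×46) = 2.056/9.515 = 0.2161 J/s.
Profitability of large flies: 4.6/85 = 0.05412 J/s.
Since 0.05412 < R, time spent handling large flies is better spent searching.

No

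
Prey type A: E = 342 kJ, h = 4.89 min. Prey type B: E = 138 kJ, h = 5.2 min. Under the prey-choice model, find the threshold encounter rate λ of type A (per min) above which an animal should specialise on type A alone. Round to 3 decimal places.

Drop type B once their profitability E₂/h₂ falls below the rate achievable on type A alone: E₂/h₂ = λE₁/(1 + λh₁).
Solve for λ: λE₁h₂ = E₂(1 + λh₁) → λ(E₁h₂ − E₂h₁) = E₂ → λ = E₂/(E₁h₂ − E₂h₁).
λ = 138/(342×5.2 − 138×4.89) = 138/1104 = 0.125 per min.

0.125 per min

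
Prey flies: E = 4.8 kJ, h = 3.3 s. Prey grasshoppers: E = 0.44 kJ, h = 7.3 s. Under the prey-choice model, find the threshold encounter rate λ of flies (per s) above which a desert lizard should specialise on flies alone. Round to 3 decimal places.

The zero-one rule: include grasshoppers iff E₂/h₂ > λE₁/(1+λh₁). Equality gives the switch point.
λE₁h₂ = E₂ + λE₂h₁ ⇒ λ = E₂/(E₁h₂ − E₂h₁) = 0.44/(35.04 − 1.452) = 0.0131 per s.

0.013 per s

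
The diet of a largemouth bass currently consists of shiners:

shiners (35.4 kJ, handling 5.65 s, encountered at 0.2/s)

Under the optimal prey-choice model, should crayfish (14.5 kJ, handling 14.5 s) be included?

No

On shiners alone, R = ΣλE/(1+Σλh) = 7.08/2.13 = 3.324 kJ/s.
Profitability of crayfish: 14.5/14.5 = 1 kJ/s.
Since 1 < R, time spent handling crayfish is better spent searching.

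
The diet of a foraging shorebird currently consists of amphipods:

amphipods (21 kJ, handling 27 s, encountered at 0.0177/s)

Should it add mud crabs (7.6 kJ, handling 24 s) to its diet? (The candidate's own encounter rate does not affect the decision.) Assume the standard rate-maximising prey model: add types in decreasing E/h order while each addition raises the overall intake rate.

Current rate: (0.0177×21)/(1 + 0.0177×27) = 0.2515 kJ/s.
Profitability of mud crabs: 7.6/24 = 0.3167 kJ/s.
Since 0.3167 > R, including mud crabs increases the long-run rate.

Yes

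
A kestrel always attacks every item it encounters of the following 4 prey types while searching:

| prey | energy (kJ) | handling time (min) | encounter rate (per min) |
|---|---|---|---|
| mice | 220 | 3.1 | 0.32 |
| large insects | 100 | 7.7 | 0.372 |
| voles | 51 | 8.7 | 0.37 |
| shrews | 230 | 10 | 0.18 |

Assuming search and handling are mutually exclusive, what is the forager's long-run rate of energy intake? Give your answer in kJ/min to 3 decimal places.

16.999 kJ/min

R = Σλ_iE_i / (1 + Σλ_ih_i)
Numerator: 0.32×220 + 0.372×100 + 0.37×51 + 0.18×230 = 167.9
Denominator: 1 + 0.32×3.1 + 0.372×7.7 + 0.37×8.7 + 0.18×10 = 9.875
R = 167.9/9.875 = 17 kJ/min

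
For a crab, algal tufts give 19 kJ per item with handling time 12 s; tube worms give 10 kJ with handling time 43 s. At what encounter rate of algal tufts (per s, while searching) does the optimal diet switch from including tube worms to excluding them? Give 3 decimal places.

Drop tube worms once their profitability E₂/h₂ falls below the rate achievable on algal tufts alone: E₂/h₂ = λE₁/(1 + λh₁).
Solve for λ: λE₁h₂ = E₂(1 + λh₁) → λ(E₁h₂ − E₂h₁) = E₂ → λ = E₂/(E₁h₂ − E₂h₁).
λ = 10/(19×43 − 10×12) = 10/697 = 0.01435 per s.

0.014 per s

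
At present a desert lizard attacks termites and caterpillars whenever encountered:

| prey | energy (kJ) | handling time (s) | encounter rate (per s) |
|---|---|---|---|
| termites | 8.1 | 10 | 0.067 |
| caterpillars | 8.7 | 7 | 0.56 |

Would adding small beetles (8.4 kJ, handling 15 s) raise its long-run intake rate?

No

Intake rate on the current diet: R = (0.067×8.1 + 0.56×8.7) / (1 + 0.067×10 + 0.56×7) = 5.415/5.59 = 0.9686 kJ/s.
small beetles: E/h = 8.4/15 = 0.56 kJ/s.
0.56 < 0.9686, so adding small beetles would lower the average — exclude it.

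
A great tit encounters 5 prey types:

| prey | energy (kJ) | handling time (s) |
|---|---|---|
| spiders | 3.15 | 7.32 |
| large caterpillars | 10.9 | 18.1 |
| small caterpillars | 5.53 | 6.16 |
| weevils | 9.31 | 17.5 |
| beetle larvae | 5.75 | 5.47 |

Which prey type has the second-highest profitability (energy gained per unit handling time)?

Profitability E/h (kJ/s): spiders = 3.15/7.32 = 0.43, large caterpillars = 10.9/18.1 = 0.602, small caterpillars = 5.53/6.16 = 0.898, weevils = 9.31/17.5 = 0.532, beetle larvae = 5.75/5.47 = 1.05.
Ranked: beetle larvae > small caterpillars > large caterpillars > weevils > spiders.

small caterpillars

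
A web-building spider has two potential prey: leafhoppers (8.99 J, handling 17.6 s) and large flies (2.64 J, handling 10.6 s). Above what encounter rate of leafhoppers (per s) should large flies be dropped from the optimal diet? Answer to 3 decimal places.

Drop large flies once their profitability E₂/h₂ falls below the rate achievable on leafhoppers alone: E₂/h₂ = λE₁/(1 + λh₁).
Solve for λ: λE₁h₂ = E₂(1 + λh₁) → λ(E₁h₂ − E₂h₁) = E₂ → λ = E₂/(E₁h₂ − E₂h₁).
λ = 2.64/(8.99×10.6 − 2.64×17.6) = 2.64/48.83 = 0.05407 per s.

0.054 per s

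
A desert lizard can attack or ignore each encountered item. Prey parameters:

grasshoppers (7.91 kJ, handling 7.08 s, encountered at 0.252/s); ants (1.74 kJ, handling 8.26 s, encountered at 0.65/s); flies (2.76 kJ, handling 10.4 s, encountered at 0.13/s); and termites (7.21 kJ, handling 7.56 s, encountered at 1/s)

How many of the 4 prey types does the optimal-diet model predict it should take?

Profitabilities (E/h, kJ/s): grasshoppers 1.12, termites 0.954, flies 0.265, ants 0.211. Add prey in this order while the next type's profitability exceeds the intake rate on those already taken.
Rate on top 1: 0.716. termites: 0.954 > 0.716 → include.
Rate on top 2: 0.8897. flies: 0.265 < 0.8897 → exclude; stop.
Optimal diet: grasshoppers, termites — 2 of 4 types.

2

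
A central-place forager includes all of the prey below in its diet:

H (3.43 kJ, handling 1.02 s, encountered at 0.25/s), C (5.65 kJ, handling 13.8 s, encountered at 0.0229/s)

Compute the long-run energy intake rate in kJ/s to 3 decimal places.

0.628 kJ/s

R = (0.25×3.43 + 0.0229×5.65) / (1 + 0.25×1.02 + 0.0229×13.8) = 0.9869/1.571 = 0.6282 kJ/s.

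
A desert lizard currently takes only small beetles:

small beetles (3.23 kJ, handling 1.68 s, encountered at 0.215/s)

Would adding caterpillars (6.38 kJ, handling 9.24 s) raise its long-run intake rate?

On small beetles alone, R = ΣλE/(1+Σλh) = 0.6945/1.361 = 0.5102 kJ/s.
caterpillars: E/h = 6.38/9.24 = 0.6905 kJ/s.
0.6905 > 0.5102, so adding caterpillars raises the average — include it.

Yes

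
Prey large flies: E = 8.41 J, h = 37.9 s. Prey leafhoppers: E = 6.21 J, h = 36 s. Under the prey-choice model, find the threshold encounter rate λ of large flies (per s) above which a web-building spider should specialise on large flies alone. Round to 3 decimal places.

0.092 per s

At the threshold, the rate on large flies alone equals the profitability of leafhoppers: λ·8.41/(1 + λ·37.9) = 6.21/36 = 0.1725.
Rearranging, λ(8.41 − 0.1725×37.9) = 0.1725, so λ = 0.1725/1.872 = 0.09214 per s.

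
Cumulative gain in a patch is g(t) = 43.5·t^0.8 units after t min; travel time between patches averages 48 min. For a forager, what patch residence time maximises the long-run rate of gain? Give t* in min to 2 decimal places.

192.00 min

Optimal t* satisfies g'(t*) = g(t*)/(T + t*).
g'(t) = 0.8·43.5·t^-0.2. Setting 0.8·43.5·t^-0.2 = 43.5·t^0.8/(48+t) gives 0.8(48+t) = t, so 0.20·t = 0.8×48.
t* = 0.8×48/0.20 = 192 min.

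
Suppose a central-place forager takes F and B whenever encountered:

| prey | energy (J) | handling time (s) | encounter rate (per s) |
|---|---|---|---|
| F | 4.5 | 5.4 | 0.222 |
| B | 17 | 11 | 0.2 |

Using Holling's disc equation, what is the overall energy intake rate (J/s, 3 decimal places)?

R = (0.222×4.5 + 0.2×17) / (1 + 0.222×5.4 + 0.2×11) = 4.399/4.399 = 1 J/s.

1.000 J/s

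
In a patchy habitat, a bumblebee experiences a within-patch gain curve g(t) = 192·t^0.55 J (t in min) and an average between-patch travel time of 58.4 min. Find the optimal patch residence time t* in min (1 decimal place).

71.4 min

Maximise g(t)/(T+t): set derivative to zero → g'(t)(T+t) = g(t).
g'(t) = 0.55·192·t^-0.45. Setting 0.55·192·t^-0.45 = 192·t^0.55/(58.4+t) gives 0.55(58.4+t) = t, so 0.45·t = 0.55×58.4.
t* = 0.55×58.4/0.45 = 71.38 min.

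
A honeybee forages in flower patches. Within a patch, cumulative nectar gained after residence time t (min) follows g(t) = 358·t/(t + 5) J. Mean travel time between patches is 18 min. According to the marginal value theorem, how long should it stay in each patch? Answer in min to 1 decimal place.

9.5 min

By the marginal value theorem, leave when the instantaneous gain rate g'(t) equals the habitat-wide average g(t)/(T + t).
g'(t) = 358·5/(t + 5)². Setting 358·5/(t+5)² = 358t/[(t+5)(18+t)] gives 5(18+t) = t(t+5), so t² = 5×18 = 90.
t* = √90 = 9.487 min.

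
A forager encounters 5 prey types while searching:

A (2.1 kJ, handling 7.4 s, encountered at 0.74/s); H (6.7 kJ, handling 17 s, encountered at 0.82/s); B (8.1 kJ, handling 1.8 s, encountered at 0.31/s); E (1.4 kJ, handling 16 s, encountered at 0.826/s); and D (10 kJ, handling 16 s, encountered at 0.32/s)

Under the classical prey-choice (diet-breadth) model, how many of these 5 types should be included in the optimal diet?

Rank by E/h (kJ/s): B 4.5, D 0.625, H 0.394, A 0.284, E 0.0875. Include each in turn until the next type's E/h falls below the running intake rate.
Rate on top 1: 1.612. D: 0.625 < 1.612 → exclude; stop.
Optimal diet: B — 1 of 5 types.

1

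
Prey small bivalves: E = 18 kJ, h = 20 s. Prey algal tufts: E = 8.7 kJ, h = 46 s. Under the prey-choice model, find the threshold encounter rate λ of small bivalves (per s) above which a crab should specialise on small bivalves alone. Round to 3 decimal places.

0.013 per s

At the threshold, the rate on small bivalves alone equals the profitability of algal tufts: λ·18/(1 + λ·20) = 8.7/46 = 0.1891.
Rearranging, λ(18 − 0.1891×20) = 0.1891, so λ = 0.1891/14.22 = 0.0133 per s.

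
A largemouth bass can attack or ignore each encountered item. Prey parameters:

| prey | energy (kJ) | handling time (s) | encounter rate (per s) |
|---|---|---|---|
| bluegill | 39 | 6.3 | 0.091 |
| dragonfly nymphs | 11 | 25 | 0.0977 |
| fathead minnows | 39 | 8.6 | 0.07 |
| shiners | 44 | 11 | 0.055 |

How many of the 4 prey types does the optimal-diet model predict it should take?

E/h in descending order: bluegill 6.19, fathead minnows 4.53, shiners 4, dragonfly nymphs 0.44 kJ/s. The optimal diet is the largest prefix of this list for which every included type satisfies E_i/h_i > R on the types above it.
Rate on top 1: 2.256. fathead minnows: 4.53 > 2.256 → include.
Rate on top 2: 2.886. shiners: 4 > 2.886 → include.
Rate on top 3: 3.129. dragonfly nymphs: 0.44 < 3.129 → exclude; stop.
Optimal diet: bluegill, fathead minnows, shiners — 3 of 4 types.

3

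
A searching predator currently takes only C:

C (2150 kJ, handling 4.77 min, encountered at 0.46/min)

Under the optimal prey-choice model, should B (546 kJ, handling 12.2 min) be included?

On C alone, R = ΣλE/(1+Σλh) = 989/3.194 = 309.6 kJ/min.
Profitability of B: 546/12.2 = 44.75 kJ/min.
Since 44.75 < R, time spent handling B is better spent searching.

No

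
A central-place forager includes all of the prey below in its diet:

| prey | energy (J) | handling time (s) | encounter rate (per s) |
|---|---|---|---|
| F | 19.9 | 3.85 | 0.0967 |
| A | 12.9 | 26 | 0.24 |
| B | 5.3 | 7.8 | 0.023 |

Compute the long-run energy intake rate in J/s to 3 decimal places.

0.660 J/s

R = (0.0967×19.9 + 0.24×12.9 + 0.023×5.3) / (1 + 0.0967×3.85 + 0.24×26 + 0.023×7.8) = 5.142/7.792 = 0.66 J/s.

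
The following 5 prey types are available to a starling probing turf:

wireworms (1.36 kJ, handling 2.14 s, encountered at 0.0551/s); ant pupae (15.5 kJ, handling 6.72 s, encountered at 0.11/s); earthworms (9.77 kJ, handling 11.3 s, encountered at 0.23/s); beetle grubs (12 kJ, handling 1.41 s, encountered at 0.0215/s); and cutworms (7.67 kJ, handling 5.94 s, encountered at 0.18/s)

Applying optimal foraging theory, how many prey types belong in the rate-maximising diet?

3

Profitabilities (E/h, kJ/s): beetle grubs 8.51, ant pupae 2.31, cutworms 1.29, earthworms 0.865, wireworms 0.636. Add prey in this order while the next type's profitability exceeds the intake rate on those already taken.
Rate on top 1: 0.2504. ant pupae: 2.31 > 0.2504 → include.
Rate on top 2: 1.109. cutworms: 1.29 > 1.109 → include.
Rate on top 3: 1.178. earthworms: 0.865 < 1.178 → exclude; stop.
Optimal diet: beetle grubs, ant pupae, cutworms — 3 of 5 types.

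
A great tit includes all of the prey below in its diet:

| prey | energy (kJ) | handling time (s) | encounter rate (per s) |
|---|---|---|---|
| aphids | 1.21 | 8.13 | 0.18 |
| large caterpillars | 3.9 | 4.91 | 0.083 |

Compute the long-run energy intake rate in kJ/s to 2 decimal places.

0.19 kJ/s

Energy encountered per unit search time: 0.18×1.21 + 0.083×3.9 = 0.5415 kJ/s.
Handling time per unit search time: 0.18×8.13 + 0.083×4.91 = 1.871.
Rate = 0.5415/(1 + 1.871) = 0.1886 kJ/s.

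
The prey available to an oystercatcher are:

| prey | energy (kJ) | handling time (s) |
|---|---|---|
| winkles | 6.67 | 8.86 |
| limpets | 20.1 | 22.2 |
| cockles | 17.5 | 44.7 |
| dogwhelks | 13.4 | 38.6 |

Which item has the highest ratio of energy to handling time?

limpets

In descending order of E/h:
limpets: 20.1/22.2 = 0.905 kJ/s
winkles: 6.67/8.86 = 0.753 kJ/s
cockles: 17.5/44.7 = 0.391 kJ/s
dogwhelks: 13.4/38.6 = 0.347 kJ/s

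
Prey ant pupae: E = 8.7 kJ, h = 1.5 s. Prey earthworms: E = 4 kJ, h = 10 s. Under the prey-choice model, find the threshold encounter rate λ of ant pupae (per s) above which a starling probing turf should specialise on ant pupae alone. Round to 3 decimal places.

The zero-one rule: include earthworms iff E₂/h₂ > λE₁/(1+λh₁). Equality gives the switch point.
λE₁h₂ = E₂ + λE₂h₁ ⇒ λ = E₂/(E₁h₂ − E₂h₁) = 4/(87 − 6) = 0.04938 per s.

0.049 per s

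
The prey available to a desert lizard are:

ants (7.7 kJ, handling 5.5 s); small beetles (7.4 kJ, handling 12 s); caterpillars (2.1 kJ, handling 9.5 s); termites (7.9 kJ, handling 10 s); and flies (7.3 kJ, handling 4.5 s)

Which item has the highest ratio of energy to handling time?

flies

Profitability E/h (kJ/s): ants = 7.7/5.5 = 1.4, small beetles = 7.4/12 = 0.617, caterpillars = 2.1/9.5 = 0.221, termites = 7.9/10 = 0.79, flies = 7.3/4.5 = 1.62.
Ranked: flies > ants > termites > small beetles > caterpillars.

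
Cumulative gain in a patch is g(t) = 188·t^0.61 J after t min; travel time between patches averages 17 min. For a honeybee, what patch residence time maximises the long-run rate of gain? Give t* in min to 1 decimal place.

Maximise g(t)/(T+t): set derivative to zero → g'(t)(T+t) = g(t).
g'(t) = 0.61·188·t^-0.39. Setting 0.61·188·t^-0.39 = 188·t^0.61/(17+t) gives 0.61(17+t) = t, so 0.39·t = 0.61×17.
t* = 0.61×17/0.39 = 26.59 min.

26.6 min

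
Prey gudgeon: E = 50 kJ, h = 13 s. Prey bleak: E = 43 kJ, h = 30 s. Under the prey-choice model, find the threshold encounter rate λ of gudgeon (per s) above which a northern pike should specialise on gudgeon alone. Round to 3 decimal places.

The zero-one rule: include bleak iff E₂/h₂ > λE₁/(1+λh₁). Equality gives the switch point.
λE₁h₂ = E₂ + λE₂h₁ ⇒ λ = E₂/(E₁h₂ − E₂h₁) = 43/(1500 − 559) = 0.0457 per s.

0.046 per s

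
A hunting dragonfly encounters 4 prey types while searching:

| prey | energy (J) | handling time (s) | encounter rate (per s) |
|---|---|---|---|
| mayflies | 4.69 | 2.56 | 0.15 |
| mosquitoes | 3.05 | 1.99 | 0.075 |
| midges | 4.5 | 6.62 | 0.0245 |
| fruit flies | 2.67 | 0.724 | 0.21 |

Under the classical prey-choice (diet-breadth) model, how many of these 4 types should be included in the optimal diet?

3

Rank by E/h (J/s): fruit flies 3.69, mayflies 1.83, mosquitoes 1.53, midges 0.68. Include each in turn until the next type's E/h falls below the running intake rate.
Rate on top 1: 0.4867. mayflies: 1.83 > 0.4867 → include.
Rate on top 2: 0.823. mosquitoes: 1.53 > 0.823 → include.
Rate on top 3: 0.8859. midges: 0.68 < 0.8859 → exclude; stop.
Optimal diet: fruit flies, mayflies, mosquitoes — 3 of 4 types.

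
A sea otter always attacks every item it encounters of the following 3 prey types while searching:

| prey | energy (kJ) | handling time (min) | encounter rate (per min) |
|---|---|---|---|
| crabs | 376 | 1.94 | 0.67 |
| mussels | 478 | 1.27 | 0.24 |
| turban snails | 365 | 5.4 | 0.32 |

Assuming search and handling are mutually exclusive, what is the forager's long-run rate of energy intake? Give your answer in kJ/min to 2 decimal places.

111.58 kJ/min

Energy encountered per unit search time: 0.67×376 + 0.24×478 + 0.32×365 = 483.4 kJ/min.
Handling time per unit search time: 0.67×1.94 + 0.24×1.27 + 0.32×5.4 = 3.333.
Rate = 483.4/(1 + 3.333) = 111.6 kJ/min.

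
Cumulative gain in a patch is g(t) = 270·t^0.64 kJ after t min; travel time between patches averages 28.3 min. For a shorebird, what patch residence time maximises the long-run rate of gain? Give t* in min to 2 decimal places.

Optimal t* satisfies g'(t*) = g(t*)/(T + t*).
g'(t) = 0.64·270·t^-0.36. Setting 0.64·270·t^-0.36 = 270·t^0.64/(28.3+t) gives 0.64(28.3+t) = t, so 0.36·t = 0.64×28.3.
t* = 0.64×28.3/0.36 = 50.31 min.

50.31 min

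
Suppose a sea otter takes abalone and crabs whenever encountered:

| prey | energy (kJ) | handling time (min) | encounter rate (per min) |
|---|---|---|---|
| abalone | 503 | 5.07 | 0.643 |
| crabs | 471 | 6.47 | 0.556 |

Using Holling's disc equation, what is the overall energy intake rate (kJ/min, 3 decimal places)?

74.492 kJ/min

Energy encountered per unit search time: 0.643×503 + 0.556×471 = 585.3 kJ/min.
Handling time per unit search time: 0.643×5.07 + 0.556×6.47 = 6.857.
Rate = 585.3/(1 + 6.857) = 74.49 kJ/min.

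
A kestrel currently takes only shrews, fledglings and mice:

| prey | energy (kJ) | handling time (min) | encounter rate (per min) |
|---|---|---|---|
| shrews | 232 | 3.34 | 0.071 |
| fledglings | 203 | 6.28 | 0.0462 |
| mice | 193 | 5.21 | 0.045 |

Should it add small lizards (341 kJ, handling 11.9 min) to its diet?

Yes

Intake rate on the current diet: R = (0.071×232 + 0.0462×203 + 0.045×193) / (1 + 0.071×3.34 + 0.0462×6.28 + 0.045×5.21) = 34.54/1.762 = 19.6 kJ/min.
Profitability of small lizards: 341/11.9 = 28.66 kJ/min.
28.66 > 19.6, so adding small lizards raises the average — include it.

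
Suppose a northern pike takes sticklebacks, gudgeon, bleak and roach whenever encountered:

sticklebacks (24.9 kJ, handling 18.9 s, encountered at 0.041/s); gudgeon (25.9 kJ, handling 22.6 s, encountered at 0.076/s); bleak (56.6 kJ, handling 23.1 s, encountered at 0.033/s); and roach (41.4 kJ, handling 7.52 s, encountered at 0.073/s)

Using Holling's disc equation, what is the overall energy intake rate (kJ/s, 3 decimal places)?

R = Σλ_iE_i / (1 + Σλ_ih_i)
Numerator: 0.041×24.9 + 0.076×25.9 + 0.033×56.6 + 0.073×41.4 = 7.879
Denominator: 1 + 0.041×18.9 + 0.076×22.6 + 0.033×23.1 + 0.073×7.52 = 4.804
R = 7.879/4.804 = 1.64 kJ/s

1.640 kJ/s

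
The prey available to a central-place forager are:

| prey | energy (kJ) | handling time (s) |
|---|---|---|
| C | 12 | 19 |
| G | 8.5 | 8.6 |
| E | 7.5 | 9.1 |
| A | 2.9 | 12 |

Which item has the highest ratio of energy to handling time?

Profitability E/h (kJ/s): C = 12/19 = 0.632, G = 8.5/8.6 = 0.988, E = 7.5/9.1 = 0.824, A = 2.9/12 = 0.242.
Ranked: G > E > C > A.

G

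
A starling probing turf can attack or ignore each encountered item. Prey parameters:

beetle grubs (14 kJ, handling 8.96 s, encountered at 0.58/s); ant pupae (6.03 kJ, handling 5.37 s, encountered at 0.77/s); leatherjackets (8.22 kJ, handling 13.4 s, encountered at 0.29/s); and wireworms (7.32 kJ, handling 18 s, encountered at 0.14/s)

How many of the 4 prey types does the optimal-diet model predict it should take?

1

Rank by E/h (kJ/s): beetle grubs 1.56, ant pupae 1.12, leatherjackets 0.613, wireworms 0.407. Include each in turn until the next type's E/h falls below the running intake rate.
Rate on top 1: 1.31. ant pupae: 1.12 < 1.31 → exclude; stop.
Optimal diet: beetle grubs — 1 of 4 types.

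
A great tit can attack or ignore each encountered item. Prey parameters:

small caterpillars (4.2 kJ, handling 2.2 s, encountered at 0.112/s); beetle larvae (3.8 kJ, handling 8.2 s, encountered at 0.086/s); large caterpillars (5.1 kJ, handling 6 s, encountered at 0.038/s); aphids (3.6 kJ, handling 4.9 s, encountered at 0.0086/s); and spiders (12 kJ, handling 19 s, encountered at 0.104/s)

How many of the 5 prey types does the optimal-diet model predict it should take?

Profitabilities (E/h, kJ/s): small caterpillars 1.91, large caterpillars 0.85, aphids 0.735, spiders 0.632, beetle larvae 0.463. Add prey in this order while the next type's profitability exceeds the intake rate on those already taken.
Rate on top 1: 0.3774. large caterpillars: 0.85 > 0.3774 → include.
Rate on top 2: 0.4505. aphids: 0.735 > 0.4505 → include.
Rate on top 3: 0.4584. spiders: 0.632 > 0.4584 → include.
Rate on top 4: 0.5564. beetle larvae: 0.463 < 0.5564 → exclude; stop.
Optimal diet: small caterpillars, large caterpillars, aphids, spiders — 4 of 5 types.

4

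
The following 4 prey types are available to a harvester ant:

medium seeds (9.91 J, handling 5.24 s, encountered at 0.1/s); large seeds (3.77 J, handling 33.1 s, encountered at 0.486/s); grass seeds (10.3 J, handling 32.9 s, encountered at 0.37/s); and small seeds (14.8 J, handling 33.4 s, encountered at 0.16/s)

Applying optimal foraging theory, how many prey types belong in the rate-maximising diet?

E/h in descending order: medium seeds 1.89, small seeds 0.443, grass seeds 0.313, large seeds 0.114 J/s. The optimal diet is the largest prefix of this list for which every included type satisfies E_i/h_i > R on the types above it.
Rate on top 1: 0.6503. small seeds: 0.443 < 0.6503 → exclude; stop.
Optimal diet: medium seeds — 1 of 4 types.

1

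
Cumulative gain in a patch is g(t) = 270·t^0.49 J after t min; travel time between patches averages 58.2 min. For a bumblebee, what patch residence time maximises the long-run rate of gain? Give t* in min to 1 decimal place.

55.9 min

Maximise g(t)/(T+t): set derivative to zero → g'(t)(T+t) = g(t).
g'(t) = 0.49·270·t^-0.51. Setting 0.49·270·t^-0.51 = 270·t^0.49/(58.2+t) gives 0.49(58.2+t) = t, so 0.51·t = 0.49×58.2.
t* = 0.49×58.2/0.51 = 55.92 min.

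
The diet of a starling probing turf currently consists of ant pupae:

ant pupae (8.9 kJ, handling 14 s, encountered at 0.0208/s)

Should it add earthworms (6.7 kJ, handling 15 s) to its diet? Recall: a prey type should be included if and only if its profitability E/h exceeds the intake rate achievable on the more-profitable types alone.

Intake rate on the current diet: R = (0.0208×8.9) / (1 + 0.0208×14) = 0.1851/1.291 = 0.1434 kJ/s.
earthworms: E/h = 6.7/15 = 0.4467 kJ/s.
Since 0.4467 > R, including earthworms increases the long-run rate.

Yes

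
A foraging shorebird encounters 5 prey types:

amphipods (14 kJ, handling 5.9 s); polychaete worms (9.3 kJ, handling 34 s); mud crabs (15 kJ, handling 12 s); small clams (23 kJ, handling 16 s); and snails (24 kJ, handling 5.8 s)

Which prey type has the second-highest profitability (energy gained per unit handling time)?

amphipods

Profitability E/h (kJ/s): amphipods = 14/5.9 = 2.37, polychaete worms = 9.3/34 = 0.274, mud crabs = 15/12 = 1.25, small clams = 23/16 = 1.44, snails = 24/5.8 = 4.14.
Ranked: snails > amphipods > small clams > mud crabs > polychaete worms.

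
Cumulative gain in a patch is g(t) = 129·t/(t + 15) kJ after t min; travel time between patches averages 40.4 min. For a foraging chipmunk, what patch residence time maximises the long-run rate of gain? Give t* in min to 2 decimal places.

Maximise g(t)/(T+t): set derivative to zero → g'(t)(T+t) = g(t).
g'(t) = 129·15/(t + 15)². Setting 129·15/(t+15)² = 129t/[(t+15)(40.4+t)] gives 15(40.4+t) = t(t+15), so t² = 15×40.4 = 606.
t* = √606 = 24.62 min.

24.62 min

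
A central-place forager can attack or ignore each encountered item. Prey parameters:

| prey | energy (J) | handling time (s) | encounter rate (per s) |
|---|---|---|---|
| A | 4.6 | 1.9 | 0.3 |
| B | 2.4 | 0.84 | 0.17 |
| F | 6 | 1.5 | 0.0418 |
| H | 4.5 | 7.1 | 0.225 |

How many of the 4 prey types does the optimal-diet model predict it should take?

Rank by E/h (J/s): F 4, B 2.86, A 2.42, H 0.634. Include each in turn until the next type's E/h falls below the running intake rate.
Rate on top 1: 0.236. B: 2.86 > 0.236 → include.
Rate on top 2: 0.5465. A: 2.42 > 0.5465 → include.
Rate on top 3: 1.148. H: 0.634 < 1.148 → exclude; stop.
Optimal diet: F, B, A — 3 of 4 types.

3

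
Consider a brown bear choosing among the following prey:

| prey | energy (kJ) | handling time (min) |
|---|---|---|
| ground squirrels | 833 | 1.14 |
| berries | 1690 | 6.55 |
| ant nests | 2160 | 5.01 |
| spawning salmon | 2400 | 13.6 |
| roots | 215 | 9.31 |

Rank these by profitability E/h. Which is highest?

Profitability E/h (kJ/min): ground squirrels = 833/1.14 = 731, berries = 1690/6.55 = 258, ant nests = 2160/5.01 = 431, spawning salmon = 2400/13.6 = 176, roots = 215/9.31 = 23.1.
Ranked: ground squirrels > ant nests > berries > spawning salmon > roots.

ground squirrels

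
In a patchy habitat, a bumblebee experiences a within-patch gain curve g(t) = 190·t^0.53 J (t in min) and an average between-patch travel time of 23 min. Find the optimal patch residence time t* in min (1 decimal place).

Optimal t* satisfies g'(t*) = g(t*)/(T + t*).
g'(t) = 0.53·190·t^-0.47. Setting 0.53·190·t^-0.47 = 190·t^0.53/(23+t) gives 0.53(23+t) = t, so 0.47·t = 0.53×23.
t* = 0.53×23/0.47 = 25.94 min.

25.9 min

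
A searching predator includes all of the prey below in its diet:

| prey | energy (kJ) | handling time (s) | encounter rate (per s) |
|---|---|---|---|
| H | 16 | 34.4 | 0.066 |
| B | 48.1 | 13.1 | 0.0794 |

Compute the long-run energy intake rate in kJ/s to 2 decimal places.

R = (0.066×16 + 0.0794×48.1) / (1 + 0.066×34.4 + 0.0794×13.1) = 4.875/4.311 = 1.131 kJ/s.

1.13 kJ/s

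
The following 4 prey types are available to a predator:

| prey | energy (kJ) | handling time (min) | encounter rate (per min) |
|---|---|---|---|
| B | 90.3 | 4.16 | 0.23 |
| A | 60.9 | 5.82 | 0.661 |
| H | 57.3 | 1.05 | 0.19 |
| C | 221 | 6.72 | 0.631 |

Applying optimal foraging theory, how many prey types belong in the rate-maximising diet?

2

E/h in descending order: H 54.6, C 32.9, B 21.7, A 10.5 kJ/min. The optimal diet is the largest prefix of this list for which every included type satisfies E_i/h_i > R on the types above it.
Rate on top 1: 9.076. C: 32.9 > 9.076 → include.
Rate on top 2: 27.64. B: 21.7 < 27.64 → exclude; stop.
Optimal diet: H, C — 2 of 4 types.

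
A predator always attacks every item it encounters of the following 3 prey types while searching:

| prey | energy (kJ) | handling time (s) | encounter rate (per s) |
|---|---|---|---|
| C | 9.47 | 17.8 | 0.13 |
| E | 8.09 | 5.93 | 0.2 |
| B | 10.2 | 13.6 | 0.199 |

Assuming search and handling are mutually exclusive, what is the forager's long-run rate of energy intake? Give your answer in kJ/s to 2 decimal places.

0.68 kJ/s

R = Σλ_iE_i / (1 + Σλ_ih_i)
Numerator: 0.13×9.47 + 0.2×8.09 + 0.199×10.2 = 4.879
Denominator: 1 + 0.13×17.8 + 0.2×5.93 + 0.199×13.6 = 7.206
R = 4.879/7.206 = 0.677 kJ/s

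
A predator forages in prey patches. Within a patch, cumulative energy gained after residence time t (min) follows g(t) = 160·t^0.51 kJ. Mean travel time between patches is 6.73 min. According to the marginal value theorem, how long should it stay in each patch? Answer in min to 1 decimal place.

7.0 min

By the marginal value theorem, leave when the instantaneous gain rate g'(t) equals the habitat-wide average g(t)/(T + t).
g'(t) = 0.51·160·t^-0.49. Setting 0.51·160·t^-0.49 = 160·t^0.51/(6.73+t) gives 0.51(6.73+t) = t, so 0.49·t = 0.51×6.73.
t* = 0.51×6.73/0.49 = 7.005 min.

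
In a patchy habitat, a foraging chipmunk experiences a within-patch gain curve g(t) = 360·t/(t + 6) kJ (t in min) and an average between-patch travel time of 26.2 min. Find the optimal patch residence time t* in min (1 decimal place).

12.5 min

Optimal t* satisfies g'(t*) = g(t*)/(T + t*).
g'(t) = 360·6/(t + 6)². Setting 360·6/(t+6)² = 360t/[(t+6)(26.2+t)] gives 6(26.2+t) = t(t+6), so t² = 6×26.2 = 157.2.
t* = √157.2 = 12.54 min.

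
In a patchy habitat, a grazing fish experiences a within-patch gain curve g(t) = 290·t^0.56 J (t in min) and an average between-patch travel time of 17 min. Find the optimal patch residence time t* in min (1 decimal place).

21.6 min

By the marginal value theorem, leave when the instantaneous gain rate g'(t) equals the habitat-wide average g(t)/(T + t).
g'(t) = 0.56·290·t^-0.44. Setting 0.56·290·t^-0.44 = 290·t^0.56/(17+t) gives 0.56(17+t) = t, so 0.44·t = 0.56×17.
t* = 0.56×17/0.44 = 21.64 min.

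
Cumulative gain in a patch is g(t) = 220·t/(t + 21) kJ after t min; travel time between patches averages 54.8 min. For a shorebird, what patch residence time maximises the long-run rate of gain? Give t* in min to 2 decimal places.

By the marginal value theorem, leave when the instantaneous gain rate g'(t) equals the habitat-wide average g(t)/(T + t).
g'(t) = 220·21/(t + 21)². Setting 220·21/(t+21)² = 220t/[(t+21)(54.8+t)] gives 21(54.8+t) = t(t+21), so t² = 21×54.8 = 1151.
t* = √1151 = 33.92 min.

33.92 min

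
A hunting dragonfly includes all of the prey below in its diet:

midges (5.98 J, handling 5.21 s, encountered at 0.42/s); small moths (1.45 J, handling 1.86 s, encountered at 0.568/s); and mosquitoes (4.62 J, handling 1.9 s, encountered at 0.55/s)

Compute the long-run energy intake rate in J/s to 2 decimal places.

1.11 J/s

R = Σλ_iE_i / (1 + Σλ_ih_i)
Numerator: 0.42×5.98 + 0.568×1.45 + 0.55×4.62 = 5.876
Denominator: 1 + 0.42×5.21 + 0.568×1.86 + 0.55×1.9 = 5.29
R = 5.876/5.29 = 1.111 J/s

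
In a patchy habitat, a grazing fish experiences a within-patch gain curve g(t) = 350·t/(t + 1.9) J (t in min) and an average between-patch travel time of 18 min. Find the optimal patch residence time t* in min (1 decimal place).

5.8 min

By the marginal value theorem, leave when the instantaneous gain rate g'(t) equals the habitat-wide average g(t)/(T + t).
g'(t) = 350·1.9/(t + 1.9)². Setting 350·1.9/(t+1.9)² = 350t/[(t+1.9)(18+t)] gives 1.9(18+t) = t(t+1.9), so t² = 1.9×18 = 34.2.
t* = √34.2 = 5.848 min.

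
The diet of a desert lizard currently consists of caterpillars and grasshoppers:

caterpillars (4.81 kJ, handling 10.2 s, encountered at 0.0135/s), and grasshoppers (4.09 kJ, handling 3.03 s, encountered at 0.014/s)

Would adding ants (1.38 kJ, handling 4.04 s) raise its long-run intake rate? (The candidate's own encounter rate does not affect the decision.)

Yes

Intake rate on the current diet: R = (0.0135×4.81 + 0.014×4.09) / (1 + 0.0135×10.2 + 0.014×3.03) = 0.1222/1.18 = 0.1035 kJ/s.
Profitability of ants: 1.38/4.04 = 0.3416 kJ/s.
0.3416 > 0.1035, so adding ants raises the average — include it.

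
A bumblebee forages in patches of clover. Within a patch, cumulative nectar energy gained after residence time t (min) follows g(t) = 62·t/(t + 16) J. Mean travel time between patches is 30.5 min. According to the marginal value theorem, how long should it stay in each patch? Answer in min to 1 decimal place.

22.1 min

By the marginal value theorem, leave when the instantaneous gain rate g'(t) equals the habitat-wide average g(t)/(T + t).
g'(t) = 62·16/(t + 16)². Setting 62·16/(t+16)² = 62t/[(t+16)(30.5+t)] gives 16(30.5+t) = t(t+16), so t² = 16×30.5 = 488.
t* = √488 = 22.09 min.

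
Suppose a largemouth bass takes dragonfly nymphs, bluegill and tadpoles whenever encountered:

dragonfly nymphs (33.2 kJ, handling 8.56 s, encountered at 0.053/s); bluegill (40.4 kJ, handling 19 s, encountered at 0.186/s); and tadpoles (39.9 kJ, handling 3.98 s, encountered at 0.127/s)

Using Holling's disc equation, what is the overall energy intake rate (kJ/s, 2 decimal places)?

R = (0.053×33.2 + 0.186×40.4 + 0.127×39.9) / (1 + 0.053×8.56 + 0.186×19 + 0.127×3.98) = 14.34/5.493 = 2.611 kJ/s.

2.61 kJ/s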